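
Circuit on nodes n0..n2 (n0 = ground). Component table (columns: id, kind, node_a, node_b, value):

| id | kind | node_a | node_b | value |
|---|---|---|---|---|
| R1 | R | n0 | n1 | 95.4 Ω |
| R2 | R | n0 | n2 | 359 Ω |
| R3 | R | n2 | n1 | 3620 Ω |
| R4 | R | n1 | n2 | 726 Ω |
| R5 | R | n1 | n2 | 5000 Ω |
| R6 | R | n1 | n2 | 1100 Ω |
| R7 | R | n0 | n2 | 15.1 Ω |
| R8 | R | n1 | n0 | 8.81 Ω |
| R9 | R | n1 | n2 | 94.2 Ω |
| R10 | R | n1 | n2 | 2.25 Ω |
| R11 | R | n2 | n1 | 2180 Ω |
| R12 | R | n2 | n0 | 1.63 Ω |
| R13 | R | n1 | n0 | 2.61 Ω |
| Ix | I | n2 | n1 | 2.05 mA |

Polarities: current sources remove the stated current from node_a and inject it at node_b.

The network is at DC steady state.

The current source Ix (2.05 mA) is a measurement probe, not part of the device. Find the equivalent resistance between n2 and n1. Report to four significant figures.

R_eq = 1.335 Ω

MNA unknowns: 2 node voltages V₁..V_2
R1: Y=0.01048 on G[0,1]
R2: Y=0.002786 on G[0,2]
R3: Y=0.0002762 on G[2,1]
R4: Y=0.001377 on G[1,2]
R5: Y=0.0002000 on G[1,2]
R6: Y=0.0009091 on G[1,2]
R7: Y=0.06623 on G[0,2]
R8: Y=0.1135 on G[1,0]
R9: Y=0.01062 on G[1,2]
R10: Y=0.4444 on G[1,2]
R11: Y=0.0004587 on G[2,1]
R12: Y=0.6135 on G[2,0]
R13: Y=0.3831 on G[1,0]
Ix: z[2]−=0.00205, z[1]+=0.00205
solve → V1=0.001570, V2=-0.001166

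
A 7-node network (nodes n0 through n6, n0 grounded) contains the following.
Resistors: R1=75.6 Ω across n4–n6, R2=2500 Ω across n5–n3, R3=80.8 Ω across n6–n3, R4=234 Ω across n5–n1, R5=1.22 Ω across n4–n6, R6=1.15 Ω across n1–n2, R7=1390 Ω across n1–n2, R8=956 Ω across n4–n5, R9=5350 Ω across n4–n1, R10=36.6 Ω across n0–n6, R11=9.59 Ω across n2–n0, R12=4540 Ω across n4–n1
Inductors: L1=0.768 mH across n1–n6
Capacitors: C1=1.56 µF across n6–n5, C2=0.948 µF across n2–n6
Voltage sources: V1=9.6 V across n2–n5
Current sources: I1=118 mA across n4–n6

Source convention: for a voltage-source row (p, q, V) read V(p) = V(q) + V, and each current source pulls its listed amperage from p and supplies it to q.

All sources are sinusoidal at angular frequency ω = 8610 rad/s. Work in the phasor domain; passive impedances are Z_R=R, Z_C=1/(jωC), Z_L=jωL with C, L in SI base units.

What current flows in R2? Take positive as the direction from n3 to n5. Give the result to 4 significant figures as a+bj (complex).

0.004032-0.0001677j A

Apply KCL at each of the 6 non-ground nodes and solve the resulting linear system.
Node n1: branches {L1, R4, R6, R7, R9, R12} → V_1 = -0.2619-0.06608j
Node n2: branches {R6, R7, R11, C2, V1} → V_2 = -0.1675+0.08985j
Node n3: branches {R2, R3} → V_3 = 0.3133-0.3294j
Node n4: branches {R1, R5, R8, R9, R12, I1} → V_4 = 0.4842-0.3422j
Node n5: branches {C1, R2, R4, R8, V1} → V_5 = -9.767+0.08985j
Node n6: branches {R1, L1, C1, R3, R5, R10, C2, I1} → V_6 = 0.6391-0.3429j
Source currents: i(V1)=-0.06119-0.1385j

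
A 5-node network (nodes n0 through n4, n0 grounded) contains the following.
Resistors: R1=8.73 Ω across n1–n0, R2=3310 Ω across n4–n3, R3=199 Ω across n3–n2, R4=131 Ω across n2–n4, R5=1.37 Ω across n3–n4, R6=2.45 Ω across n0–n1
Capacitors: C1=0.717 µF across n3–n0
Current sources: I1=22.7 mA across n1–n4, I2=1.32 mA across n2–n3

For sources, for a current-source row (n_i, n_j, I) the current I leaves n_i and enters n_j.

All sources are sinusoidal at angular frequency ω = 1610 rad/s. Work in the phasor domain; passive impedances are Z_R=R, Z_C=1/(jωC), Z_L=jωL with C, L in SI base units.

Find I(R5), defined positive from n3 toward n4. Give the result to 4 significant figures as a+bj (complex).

Element admittances at ω=1610 rad/s:
  Y(R1) = 0.1145+0.000j S between n1,n0
  Y(R2) = 0.0003021+0.000j S between n4,n3
  Y(R3) = 0.005025+0.000j S between n3,n2
  Y(C1) = 0.000+0.001154j S between n3,n0
  I1: injects 0.0227 A into n4 (from n1)
  Y(R4) = 0.007634+0.000j S between n2,n4
  Y(R5) = 0.7299+0.000j S between n3,n4
  Y(R6) = 0.4082+0.000j S between n0,n1
  I2: injects 0.00132 A into n3 (from n2)
Assemble and solve the 4×4 MNA system:
  V(n1)=-0.04343+0.000j  V(n2)=-0.08626-19.66j  V(n3)=0.000-19.66j  V(n4)=0.02987-19.66j

-0.02180+0.000j A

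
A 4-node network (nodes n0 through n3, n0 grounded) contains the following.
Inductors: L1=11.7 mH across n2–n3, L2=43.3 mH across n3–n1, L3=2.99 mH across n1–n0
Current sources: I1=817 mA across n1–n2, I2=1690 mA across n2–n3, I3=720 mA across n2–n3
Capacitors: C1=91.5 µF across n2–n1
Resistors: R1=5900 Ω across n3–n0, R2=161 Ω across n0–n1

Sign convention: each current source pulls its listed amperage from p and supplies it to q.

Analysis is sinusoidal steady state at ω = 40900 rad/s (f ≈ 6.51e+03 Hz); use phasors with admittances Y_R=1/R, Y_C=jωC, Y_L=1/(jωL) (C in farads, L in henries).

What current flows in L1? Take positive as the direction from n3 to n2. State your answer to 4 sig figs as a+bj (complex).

Apply KCL at each of the 3 non-ground nodes and solve the resulting linear system.
Node n1: branches {I1, C1, L2, R2, L3} → V_1 = 11.07-9.818j
Node n2: branches {L1, I1, C1, I2, I3} → V_2 = 11.03-9.897j
Node n3: branches {L1, I2, R1, L2, I3} → V_3 = 68.11+893.7j

1.888-0.1193j A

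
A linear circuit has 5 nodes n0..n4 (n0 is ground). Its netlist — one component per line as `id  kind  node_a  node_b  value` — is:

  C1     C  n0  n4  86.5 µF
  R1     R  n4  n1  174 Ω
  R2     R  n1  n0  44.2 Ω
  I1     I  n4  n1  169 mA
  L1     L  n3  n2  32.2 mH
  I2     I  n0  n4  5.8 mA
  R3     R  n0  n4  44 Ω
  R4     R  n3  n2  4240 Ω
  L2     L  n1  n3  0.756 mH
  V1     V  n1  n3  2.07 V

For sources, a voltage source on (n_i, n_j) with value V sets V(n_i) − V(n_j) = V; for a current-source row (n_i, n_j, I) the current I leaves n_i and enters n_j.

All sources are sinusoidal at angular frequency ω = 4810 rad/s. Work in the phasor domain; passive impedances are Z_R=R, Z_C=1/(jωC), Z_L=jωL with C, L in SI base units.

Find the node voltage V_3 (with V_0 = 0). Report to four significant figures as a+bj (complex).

MNA unknowns: 4 node voltages V₁..V_4 plus 1 source current (V1)
C1: Y=0.000+0.4161j on G[0,4]
R1: Y=0.005747+0.000j on G[4,1]
R2: Y=0.02262+0.000j on G[1,0]
I1: z[4]−=0.169, z[1]+=0.169
L1: Y=0.000-0.006457j on G[3,2]
I2: z[0]−=0.0058, z[4]+=0.0058
R3: Y=0.02273+0.000j on G[0,4]
R4: Y=0.0002358+0.000j on G[3,2]
L2: Y=0.000-0.2750j on G[1,3]
V1: row V1−V3=2.07, i_V1 at 1,3
solve → V1=5.953+0.06252j, V2=3.883+0.06252j, V3=3.883+0.06252j, V4=-0.02026+0.3086j
aux → i_V1=0.000+0.5693j

3.883+0.06252j V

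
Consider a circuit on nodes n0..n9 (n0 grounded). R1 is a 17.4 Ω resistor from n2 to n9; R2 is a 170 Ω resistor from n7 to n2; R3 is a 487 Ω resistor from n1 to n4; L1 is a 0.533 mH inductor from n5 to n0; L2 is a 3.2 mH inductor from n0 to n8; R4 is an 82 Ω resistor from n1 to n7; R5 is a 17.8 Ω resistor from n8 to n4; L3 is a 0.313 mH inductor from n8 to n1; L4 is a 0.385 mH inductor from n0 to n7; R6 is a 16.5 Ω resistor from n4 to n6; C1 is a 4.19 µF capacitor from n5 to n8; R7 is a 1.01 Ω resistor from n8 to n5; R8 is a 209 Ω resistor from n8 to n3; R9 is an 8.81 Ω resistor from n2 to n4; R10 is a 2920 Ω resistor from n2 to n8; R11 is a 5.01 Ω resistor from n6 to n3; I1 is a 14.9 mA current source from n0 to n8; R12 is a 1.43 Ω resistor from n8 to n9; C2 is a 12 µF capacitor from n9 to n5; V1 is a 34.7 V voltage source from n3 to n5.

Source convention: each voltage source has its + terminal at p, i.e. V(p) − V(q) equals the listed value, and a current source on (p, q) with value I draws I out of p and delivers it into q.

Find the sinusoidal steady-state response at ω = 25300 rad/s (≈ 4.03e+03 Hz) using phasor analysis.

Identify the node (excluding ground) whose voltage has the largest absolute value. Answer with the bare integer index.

3

MNA unknowns: 9 node voltages V₁..V_9 plus 1 source current (V1)
R1: Y=0.05747+0.000j on G[2,9]
R2: Y=0.005882+0.000j on G[7,2]
R3: Y=0.002053+0.000j on G[1,4]
L1: Y=0.000-0.07416j on G[5,0]
L2: Y=0.000-0.01235j on G[0,8]
R4: Y=0.01220+0.000j on G[1,7]
R5: Y=0.05618+0.000j on G[8,4]
L3: Y=0.000-0.1263j on G[8,1]
L4: Y=0.000-0.1027j on G[0,7]
R6: Y=0.06061+0.000j on G[4,6]
C1: Y=0.000+0.1060j on G[5,8]
R7: Y=0.9901+0.000j on G[8,5]
R8: Y=0.004785+0.000j on G[8,3]
R9: Y=0.1135+0.000j on G[2,4]
R10: Y=0.0003425+0.000j on G[2,8]
R11: Y=0.1996+0.000j on G[6,3]
I1: z[0]−=0.0149, z[8]+=0.0149
R12: Y=0.6993+0.000j on G[8,9]
C2: Y=0.000+0.3036j on G[9,5]
V1: row V3−V5=34.7, i_V1 at 3,5
solve → V1=0.4645-0.5524j, V2=7.547-0.7835j, V3=34.34-0.3105j, V4=11.39-0.6600j, V5=-0.3569-0.3105j, V6=29.00-0.3919j, V7=0.1905+0.4541j, V8=0.5599-0.7036j, V9=0.7519-1.155j
aux → i_V1=-1.229-0.01813j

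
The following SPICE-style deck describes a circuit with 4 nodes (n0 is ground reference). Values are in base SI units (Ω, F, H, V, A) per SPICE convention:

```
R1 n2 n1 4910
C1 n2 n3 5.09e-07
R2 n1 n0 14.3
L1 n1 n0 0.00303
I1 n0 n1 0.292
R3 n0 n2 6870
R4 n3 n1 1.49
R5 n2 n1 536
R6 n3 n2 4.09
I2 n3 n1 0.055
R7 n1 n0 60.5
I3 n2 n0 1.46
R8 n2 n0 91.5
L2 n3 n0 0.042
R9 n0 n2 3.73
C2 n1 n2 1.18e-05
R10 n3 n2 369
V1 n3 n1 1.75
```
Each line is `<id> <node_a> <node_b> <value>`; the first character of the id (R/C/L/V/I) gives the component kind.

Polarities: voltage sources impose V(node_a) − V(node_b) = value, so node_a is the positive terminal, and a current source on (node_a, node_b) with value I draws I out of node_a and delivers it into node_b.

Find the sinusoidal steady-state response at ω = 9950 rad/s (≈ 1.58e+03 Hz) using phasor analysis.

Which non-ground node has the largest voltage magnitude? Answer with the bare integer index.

2

Element admittances at ω=9950 rad/s:
  Y(R1) = 0.0002037+0.000j S between n2,n1
  Y(C1) = 0.000+0.005065j S between n2,n3
  Y(R2) = 0.06993+0.000j S between n1,n0
  Y(L1) = 0.000-0.03317j S between n1,n0
  I1: injects 0.292 A into n1 (from n0)
  Y(R3) = 0.0001456+0.000j S between n0,n2
  Y(R4) = 0.6711+0.000j S between n3,n1
  Y(R5) = 0.001866+0.000j S between n2,n1
  Y(R6) = 0.2445+0.000j S between n3,n2
  I2: injects 0.055 A into n1 (from n3)
  Y(R7) = 0.01653+0.000j S between n1,n0
  I3: injects 1.46 A into n0 (from n2)
  Y(R8) = 0.01093+0.000j S between n2,n0
  Y(L2) = 0.000-0.002393j S between n3,n0
  Y(R9) = 0.2681+0.000j S between n0,n2
  Y(C2) = 0.000+0.1174j S between n1,n2
  Y(R10) = 0.002710+0.000j S between n3,n2
  V1: constraint V(n3)−V(n1) = 1.75
Assemble and solve the 4×4 MNA system:
  V(n1)=-2.890-0.5701j  V(n2)=-3.216-0.1766j  V(n3)=-1.140-0.5701j
  i(V1)=-1.743+0.08405j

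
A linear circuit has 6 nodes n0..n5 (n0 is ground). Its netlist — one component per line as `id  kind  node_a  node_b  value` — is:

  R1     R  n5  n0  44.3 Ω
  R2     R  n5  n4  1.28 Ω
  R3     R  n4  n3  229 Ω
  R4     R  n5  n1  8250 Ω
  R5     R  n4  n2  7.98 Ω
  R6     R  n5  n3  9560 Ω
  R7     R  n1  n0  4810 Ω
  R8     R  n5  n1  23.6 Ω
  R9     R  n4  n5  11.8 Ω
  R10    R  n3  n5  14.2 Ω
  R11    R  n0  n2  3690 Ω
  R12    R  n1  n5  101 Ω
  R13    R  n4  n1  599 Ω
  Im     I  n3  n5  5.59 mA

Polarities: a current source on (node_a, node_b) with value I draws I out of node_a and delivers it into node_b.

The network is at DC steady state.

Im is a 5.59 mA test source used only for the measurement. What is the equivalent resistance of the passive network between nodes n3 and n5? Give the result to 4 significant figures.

R_eq = 13.36 Ω

Apply KCL at each of the 5 non-ground nodes and solve the resulting linear system.
Node n1: branches {R4, R7, R8, R12, R13} → V_1 = -7.026e-06
Node n2: branches {R5, R11} → V_2 = -0.0003685
Node n3: branches {R3, R6, R10, Im} → V_3 = -0.07466
Node n4: branches {R2, R3, R5, R9, R13} → V_4 = -0.0003693
Node n5: branches {R1, R2, R4, R6, R8, R9, R10, R12, Im} → V_5 = 4.489e-06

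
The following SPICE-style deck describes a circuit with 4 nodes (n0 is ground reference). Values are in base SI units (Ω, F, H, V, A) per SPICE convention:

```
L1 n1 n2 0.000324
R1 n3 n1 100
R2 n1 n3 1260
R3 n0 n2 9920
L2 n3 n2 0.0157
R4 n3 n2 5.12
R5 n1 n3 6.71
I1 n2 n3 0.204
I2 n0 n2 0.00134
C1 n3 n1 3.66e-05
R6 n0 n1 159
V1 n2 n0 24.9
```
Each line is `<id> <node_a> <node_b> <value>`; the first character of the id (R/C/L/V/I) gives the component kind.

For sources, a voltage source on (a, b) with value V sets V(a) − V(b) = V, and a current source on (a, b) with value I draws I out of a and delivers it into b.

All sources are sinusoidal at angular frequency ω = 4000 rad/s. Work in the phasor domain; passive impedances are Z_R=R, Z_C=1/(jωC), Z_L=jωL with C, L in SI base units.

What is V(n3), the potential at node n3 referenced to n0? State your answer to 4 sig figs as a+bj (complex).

25.38-0.2301j V

Apply KCL at each of the 3 non-ground nodes and solve the resulting linear system.
Node n1: branches {L1, R1, R2, R5, C1, R6} → V_1 = 24.83-0.05521j
Node n2: branches {L1, R3, L2, R4, I1, I2, V1} → V_2 = 24.90+0.000j
Node n3: branches {R1, R2, L2, R4, R5, I1, C1} → V_3 = 25.38-0.2301j
Source currents: i(V1)=-0.1573+0.0003472j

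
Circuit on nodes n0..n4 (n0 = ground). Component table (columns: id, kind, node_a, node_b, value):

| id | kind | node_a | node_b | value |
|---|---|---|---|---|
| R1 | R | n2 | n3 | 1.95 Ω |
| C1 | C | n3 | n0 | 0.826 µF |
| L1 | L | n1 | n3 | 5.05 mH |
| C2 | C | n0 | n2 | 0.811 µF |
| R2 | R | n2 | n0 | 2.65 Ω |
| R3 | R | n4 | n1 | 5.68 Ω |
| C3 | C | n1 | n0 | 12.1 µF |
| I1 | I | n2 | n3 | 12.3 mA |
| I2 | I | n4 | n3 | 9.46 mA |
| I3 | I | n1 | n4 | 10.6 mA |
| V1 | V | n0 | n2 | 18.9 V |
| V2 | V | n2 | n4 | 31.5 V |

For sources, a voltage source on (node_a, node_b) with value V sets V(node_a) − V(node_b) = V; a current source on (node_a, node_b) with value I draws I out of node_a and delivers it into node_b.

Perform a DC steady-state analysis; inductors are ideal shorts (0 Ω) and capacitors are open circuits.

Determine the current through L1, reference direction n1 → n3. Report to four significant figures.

-4.142 A

Element admittances at DC:
  Y(R1) = 0.5128 S between n2,n3
  Y(C1) = 0.000 S between n3,n0
  L1: short n1↔n3 (DC inductor)
  Y(C2) = 0.000 S between n0,n2
  Y(R2) = 0.3774 S between n2,n0
  Y(R3) = 0.1761 S between n4,n1
  Y(C3) = 0.000 S between n1,n0
  I1: injects 0.0123 A into n3 (from n2)
  I2: injects 0.00946 A into n3 (from n4)
  I3: injects 0.0106 A into n4 (from n1)
  V1: constraint V(n0)−V(n2) = 18.9
  V2: constraint V(n2)−V(n4) = 31.5
Assemble and solve the 7×7 MNA system:
  V(n1)=-26.93  V(n2)=-18.90  V(n3)=-26.93  V(n4)=-50.40
  i(L1)=-4.142  i(V1)=-7.132  i(V2)=-4.132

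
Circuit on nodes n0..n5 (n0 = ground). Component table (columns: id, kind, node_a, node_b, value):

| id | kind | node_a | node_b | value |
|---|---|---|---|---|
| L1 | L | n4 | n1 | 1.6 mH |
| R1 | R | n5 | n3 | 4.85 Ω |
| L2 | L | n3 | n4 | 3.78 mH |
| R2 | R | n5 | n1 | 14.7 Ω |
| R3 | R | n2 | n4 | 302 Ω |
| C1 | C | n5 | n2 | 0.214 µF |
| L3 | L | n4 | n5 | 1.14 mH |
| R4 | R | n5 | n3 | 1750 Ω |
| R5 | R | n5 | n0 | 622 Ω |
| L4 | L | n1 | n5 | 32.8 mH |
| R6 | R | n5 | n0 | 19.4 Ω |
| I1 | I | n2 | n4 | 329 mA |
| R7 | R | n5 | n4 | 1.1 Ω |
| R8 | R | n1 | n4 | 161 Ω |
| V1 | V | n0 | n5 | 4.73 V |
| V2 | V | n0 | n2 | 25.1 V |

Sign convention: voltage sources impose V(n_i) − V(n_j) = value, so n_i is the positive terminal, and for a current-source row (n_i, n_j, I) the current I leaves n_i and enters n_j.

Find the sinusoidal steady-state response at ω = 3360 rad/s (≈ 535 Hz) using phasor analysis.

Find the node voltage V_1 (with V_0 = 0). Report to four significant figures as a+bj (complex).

Element admittances at ω=3360 rad/s:
  Y(L1) = 0.000-0.1860j S between n4,n1
  Y(R1) = 0.2062+0.000j S between n5,n3
  Y(L2) = 0.000-0.07874j S between n3,n4
  Y(R2) = 0.06803+0.000j S between n5,n1
  Y(R3) = 0.003311+0.000j S between n2,n4
  Y(C1) = 0.000+0.0007190j S between n5,n2
  Y(L3) = 0.000-0.2611j S between n4,n5
  Y(R4) = 0.0005714+0.000j S between n5,n3
  Y(R5) = 0.001608+0.000j S between n5,n0
  Y(L4) = 0.000-0.009074j S between n1,n5
  Y(R6) = 0.05155+0.000j S between n5,n0
  I1: injects 0.329 A into n4 (from n2)
  Y(R7) = 0.9091+0.000j S between n5,n4
  Y(R8) = 0.006211+0.000j S between n1,n4
  V1: constraint V(n0)−V(n5) = 4.73
  V2: constraint V(n0)−V(n2) = 25.1
Assemble and solve the 7×7 MNA system:
  V(n1)=-4.509+0.003295j  V(n2)=-25.10+0.000j  V(n3)=-4.673-0.06693j  V(n4)=-4.497+0.08383j  V(n5)=-4.730+0.000j
  i(V1)=-0.5122+0.01492j  i(V2)=0.2608-0.01492j

-4.509+0.003295j V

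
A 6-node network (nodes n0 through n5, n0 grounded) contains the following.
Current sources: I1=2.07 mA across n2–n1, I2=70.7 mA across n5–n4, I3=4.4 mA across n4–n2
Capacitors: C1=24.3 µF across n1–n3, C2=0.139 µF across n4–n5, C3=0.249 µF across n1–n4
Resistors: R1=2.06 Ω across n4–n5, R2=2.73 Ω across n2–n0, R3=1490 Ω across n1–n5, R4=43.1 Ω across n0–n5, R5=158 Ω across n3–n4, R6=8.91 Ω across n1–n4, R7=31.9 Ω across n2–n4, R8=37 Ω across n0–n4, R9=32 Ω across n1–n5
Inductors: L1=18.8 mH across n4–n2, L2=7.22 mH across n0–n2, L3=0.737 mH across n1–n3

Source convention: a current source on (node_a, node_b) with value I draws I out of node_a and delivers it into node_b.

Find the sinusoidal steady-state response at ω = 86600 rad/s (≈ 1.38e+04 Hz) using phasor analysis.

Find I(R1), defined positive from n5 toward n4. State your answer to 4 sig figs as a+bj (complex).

-0.06410+0.001522j A

MNA unknowns: 5 node voltages V₁..V_5
I1: z[2]−=0.00207, z[1]+=0.00207
C1: Y=0.000+2.104j on G[1,3]
R1: Y=0.4854+0.000j on G[4,5]
C2: Y=0.000+0.01204j on G[4,5]
R2: Y=0.3663+0.000j on G[2,0]
R3: Y=0.0006711+0.000j on G[1,5]
R4: Y=0.02320+0.000j on G[0,5]
R5: Y=0.006329+0.000j on G[3,4]
R6: Y=0.1122+0.000j on G[1,4]
C3: Y=0.000+0.02156j on G[1,4]
I2: z[5]−=0.0707, z[4]+=0.0707
L1: Y=0.000-0.0006142j on G[4,2]
R7: Y=0.03135+0.000j on G[2,4]
R8: Y=0.02703+0.000j on G[0,4]
R9: Y=0.03125+0.000j on G[1,5]
L2: Y=0.000-0.001599j on G[0,2]
L3: Y=0.000-0.01567j on G[1,3]
I3: z[4]−=0.0044, z[2]+=0.0044
solve → V1=-0.002271+0.001780j, V2=0.006773-4.912e-05j, V3=-0.002279+0.001738j, V4=0.01160-0.0008740j, V5=-0.1204+0.002260j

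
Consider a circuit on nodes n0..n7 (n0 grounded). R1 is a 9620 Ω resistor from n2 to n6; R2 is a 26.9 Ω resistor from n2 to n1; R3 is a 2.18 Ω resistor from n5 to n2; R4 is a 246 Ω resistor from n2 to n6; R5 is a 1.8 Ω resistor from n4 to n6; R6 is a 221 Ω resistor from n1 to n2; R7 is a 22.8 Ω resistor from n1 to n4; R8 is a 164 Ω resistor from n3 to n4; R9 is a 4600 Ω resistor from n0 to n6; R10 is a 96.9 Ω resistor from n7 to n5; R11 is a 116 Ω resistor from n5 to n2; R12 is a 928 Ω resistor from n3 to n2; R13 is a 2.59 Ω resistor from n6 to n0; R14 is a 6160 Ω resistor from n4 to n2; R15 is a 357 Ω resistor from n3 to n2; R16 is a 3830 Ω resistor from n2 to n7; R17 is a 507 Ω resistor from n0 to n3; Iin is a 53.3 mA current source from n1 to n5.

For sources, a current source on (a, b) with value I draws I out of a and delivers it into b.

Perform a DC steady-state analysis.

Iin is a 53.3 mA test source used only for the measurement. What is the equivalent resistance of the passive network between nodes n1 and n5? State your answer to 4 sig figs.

R_eq = 23.12 Ω

Apply KCL at each of the 7 non-ground nodes and solve the resulting linear system.
Node n1: branches {R2, R6, R7, Iin} → V_1 = -0.1620
Node n2: branches {R1, R2, R3, R4, R6, R11, R12, R14, R15, R16} → V_2 = 0.9562
Node n3: branches {R8, R12, R15, R17} → V_3 = 0.3054
Node n4: branches {R5, R7, R8, R14} → V_4 = -0.009830
Node n5: branches {R3, R10, R11, Iin} → V_5 = 1.070
Node n6: branches {R1, R4, R5, R9, R13} → V_6 = -0.001559
Node n7: branches {R10, R16} → V_7 = 1.067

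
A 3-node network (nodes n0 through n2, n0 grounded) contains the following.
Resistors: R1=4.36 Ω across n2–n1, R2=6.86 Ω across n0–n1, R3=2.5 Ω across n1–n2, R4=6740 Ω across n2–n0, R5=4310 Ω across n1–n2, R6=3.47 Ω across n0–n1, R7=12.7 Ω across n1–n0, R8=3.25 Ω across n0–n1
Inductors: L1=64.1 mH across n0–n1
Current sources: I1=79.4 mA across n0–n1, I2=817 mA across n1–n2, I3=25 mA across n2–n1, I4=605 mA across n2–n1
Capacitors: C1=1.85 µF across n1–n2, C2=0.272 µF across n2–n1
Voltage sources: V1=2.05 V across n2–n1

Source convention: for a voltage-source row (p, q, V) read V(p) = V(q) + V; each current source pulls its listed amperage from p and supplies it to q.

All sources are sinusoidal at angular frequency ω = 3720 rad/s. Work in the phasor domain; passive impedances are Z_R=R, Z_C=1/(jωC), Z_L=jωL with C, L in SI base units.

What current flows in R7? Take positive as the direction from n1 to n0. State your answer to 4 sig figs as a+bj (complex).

Element admittances at ω=3720 rad/s:
  Y(R1) = 0.2294+0.000j S between n2,n1
  Y(L1) = 0.000-0.004194j S between n0,n1
  Y(R2) = 0.1458+0.000j S between n0,n1
  Y(R3) = 0.4000+0.000j S between n1,n2
  Y(R4) = 0.0001484+0.000j S between n2,n0
  Y(R5) = 0.0002320+0.000j S between n1,n2
  Y(R6) = 0.2882+0.000j S between n0,n1
  I1: injects 0.0794 A into n1 (from n0)
  Y(R7) = 0.07874+0.000j S between n1,n0
  Y(C1) = 0.000+0.006882j S between n1,n2
  I2: injects 0.817 A into n2 (from n1)
  Y(R8) = 0.3077+0.000j S between n0,n1
  Y(C2) = 0.000+0.001012j S between n2,n1
  I3: injects 0.025 A into n1 (from n2)
  I4: injects 0.605 A into n1 (from n2)
  V1: constraint V(n2)−V(n1) = 2.05
Assemble and solve the 3×3 MNA system:
  V(n1)=0.09639+0.0004927j  V(n2)=2.146+0.0004927j
  i(V1)=-1.104-0.01618j

0.007590+3.879e-05j A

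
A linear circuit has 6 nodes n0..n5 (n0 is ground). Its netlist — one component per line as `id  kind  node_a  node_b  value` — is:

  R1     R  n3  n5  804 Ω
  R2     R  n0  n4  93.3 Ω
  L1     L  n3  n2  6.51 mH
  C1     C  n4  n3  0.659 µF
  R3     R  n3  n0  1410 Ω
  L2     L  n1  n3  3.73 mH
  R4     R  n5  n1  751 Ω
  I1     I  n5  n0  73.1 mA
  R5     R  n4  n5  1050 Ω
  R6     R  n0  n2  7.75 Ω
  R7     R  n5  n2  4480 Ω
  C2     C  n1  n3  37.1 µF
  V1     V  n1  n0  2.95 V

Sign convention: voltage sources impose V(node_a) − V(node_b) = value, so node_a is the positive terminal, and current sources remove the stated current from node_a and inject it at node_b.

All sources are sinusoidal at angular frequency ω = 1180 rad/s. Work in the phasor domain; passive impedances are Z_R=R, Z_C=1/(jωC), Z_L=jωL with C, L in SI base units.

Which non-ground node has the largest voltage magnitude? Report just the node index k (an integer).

Apply KCL at each of the 5 non-ground nodes and solve the resulting linear system.
Node n1: branches {L2, R4, C2, V1} → V_1 = 2.950+0.000j
Node n2: branches {L1, R6, R7} → V_2 = 0.6747-1.346j
Node n3: branches {R1, L1, C1, R3, L2, C2} → V_3 = 2.011-0.6452j
Node n4: branches {R2, C1, R5} → V_4 = -1.420+0.2089j
Node n5: branches {R1, R4, I1, R5, R7} → V_5 = -18.09-0.2410j
Source currents: i(V1)=-0.1464+0.1719j

5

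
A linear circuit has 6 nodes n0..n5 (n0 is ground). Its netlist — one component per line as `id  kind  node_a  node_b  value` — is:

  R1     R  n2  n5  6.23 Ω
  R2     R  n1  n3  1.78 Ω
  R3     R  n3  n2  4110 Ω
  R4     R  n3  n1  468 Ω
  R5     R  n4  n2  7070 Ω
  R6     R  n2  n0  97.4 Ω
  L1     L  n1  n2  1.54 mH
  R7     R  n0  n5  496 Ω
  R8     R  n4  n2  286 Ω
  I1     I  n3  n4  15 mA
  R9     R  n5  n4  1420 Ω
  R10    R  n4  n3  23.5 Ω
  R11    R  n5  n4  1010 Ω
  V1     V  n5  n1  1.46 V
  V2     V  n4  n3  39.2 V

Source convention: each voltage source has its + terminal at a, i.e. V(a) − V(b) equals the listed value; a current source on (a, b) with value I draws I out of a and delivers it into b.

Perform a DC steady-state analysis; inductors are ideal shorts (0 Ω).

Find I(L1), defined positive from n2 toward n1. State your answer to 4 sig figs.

0.3780 A

Apply KCL at each of the 5 non-ground nodes and solve the resulting linear system.
Node n1: branches {R2, R4, L1, V1} → V_1 = -0.2396
Node n2: branches {R1, R3, R5, R6, L1, R8} → V_2 = -0.2396
Node n3: branches {R2, R3, R4, I1, R10, V2} → V_3 = -0.6023
Node n4: branches {R5, R8, I1, R9, R10, R11, V2} → V_4 = 38.60
Node n5: branches {R1, R7, R9, R11, V1} → V_5 = 1.220
Source currents: i(L1)=-0.3780, i(V1)=-0.1735, i(V2)=-1.858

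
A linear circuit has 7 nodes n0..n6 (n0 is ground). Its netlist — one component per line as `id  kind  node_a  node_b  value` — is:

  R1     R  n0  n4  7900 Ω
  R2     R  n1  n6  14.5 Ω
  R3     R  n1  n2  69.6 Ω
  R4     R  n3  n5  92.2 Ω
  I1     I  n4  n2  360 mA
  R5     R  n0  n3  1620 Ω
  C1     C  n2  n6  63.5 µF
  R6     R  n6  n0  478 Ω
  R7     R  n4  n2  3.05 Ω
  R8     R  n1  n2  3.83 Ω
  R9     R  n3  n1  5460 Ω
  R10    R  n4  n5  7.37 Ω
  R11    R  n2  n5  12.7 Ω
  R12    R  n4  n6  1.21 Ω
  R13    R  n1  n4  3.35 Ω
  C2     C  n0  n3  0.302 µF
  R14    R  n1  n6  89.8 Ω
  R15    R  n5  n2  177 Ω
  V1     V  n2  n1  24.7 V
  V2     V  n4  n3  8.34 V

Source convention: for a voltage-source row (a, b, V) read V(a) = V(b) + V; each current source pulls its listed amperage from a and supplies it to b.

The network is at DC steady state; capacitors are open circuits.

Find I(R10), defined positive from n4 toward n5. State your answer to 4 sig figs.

Apply KCL at each of the 6 non-ground nodes and solve the resulting linear system.
Node n1: branches {R2, R3, R8, R9, R13, R14, V1} → V_1 = -9.472
Node n2: branches {R3, I1, C1, R7, R8, R11, R15, V1} → V_2 = 15.23
Node n3: branches {R4, R5, R9, C2, V2} → V_3 = -5.735
Node n4: branches {R1, I1, R7, R10, R12, R13, V2} → V_4 = 2.605
Node n5: branches {R4, R10, R11, R15} → V_5 = 6.826
Node n6: branches {R2, C1, R6, R12, R14} → V_6 = 1.534
Source currents: i(V1)=-11.29, i(V2)=-0.1391

-0.5728 A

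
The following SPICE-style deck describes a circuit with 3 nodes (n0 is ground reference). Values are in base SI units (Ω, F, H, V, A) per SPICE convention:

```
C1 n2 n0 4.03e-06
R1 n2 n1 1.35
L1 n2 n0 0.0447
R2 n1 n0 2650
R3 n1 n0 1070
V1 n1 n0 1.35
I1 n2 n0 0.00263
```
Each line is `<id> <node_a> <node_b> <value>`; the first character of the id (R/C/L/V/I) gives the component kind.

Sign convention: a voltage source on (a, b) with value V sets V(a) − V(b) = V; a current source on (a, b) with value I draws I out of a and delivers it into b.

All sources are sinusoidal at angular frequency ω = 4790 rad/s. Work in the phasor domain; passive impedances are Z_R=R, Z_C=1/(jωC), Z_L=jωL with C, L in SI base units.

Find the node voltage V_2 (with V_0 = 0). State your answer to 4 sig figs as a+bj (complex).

1.346-0.02659j V

Element admittances at ω=4790 rad/s:
  Y(C1) = 0.000+0.01930j S between n2,n0
  Y(R1) = 0.7407+0.000j S between n2,n1
  Y(L1) = 0.000-0.004670j S between n2,n0
  Y(R2) = 0.0003774+0.000j S between n1,n0
  Y(R3) = 0.0009346+0.000j S between n1,n0
  V1: constraint V(n1)−V(n0) = 1.35
  I1: injects 0.00263 A into n0 (from n2)
Assemble and solve the 3×3 MNA system:
  V(n1)=1.350+0.000j  V(n2)=1.346-0.02659j
  i(V1)=-0.004790-0.01970j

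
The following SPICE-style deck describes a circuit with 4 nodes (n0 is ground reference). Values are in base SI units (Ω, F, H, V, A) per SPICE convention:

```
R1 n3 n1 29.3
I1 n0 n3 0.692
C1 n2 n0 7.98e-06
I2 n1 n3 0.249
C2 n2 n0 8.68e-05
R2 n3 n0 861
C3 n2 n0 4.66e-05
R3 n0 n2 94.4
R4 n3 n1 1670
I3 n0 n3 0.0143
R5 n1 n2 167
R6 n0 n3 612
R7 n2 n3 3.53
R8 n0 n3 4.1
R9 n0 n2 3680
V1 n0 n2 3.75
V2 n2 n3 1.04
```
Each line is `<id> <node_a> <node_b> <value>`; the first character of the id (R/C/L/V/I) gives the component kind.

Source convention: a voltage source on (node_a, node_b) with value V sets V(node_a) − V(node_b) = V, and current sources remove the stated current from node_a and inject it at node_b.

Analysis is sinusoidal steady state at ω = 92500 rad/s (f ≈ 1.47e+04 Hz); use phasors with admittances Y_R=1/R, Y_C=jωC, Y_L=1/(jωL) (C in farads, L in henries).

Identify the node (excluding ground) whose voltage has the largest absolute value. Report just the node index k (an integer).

Element admittances at ω=92500 rad/s:
  Y(R1) = 0.03413+0.000j S between n3,n1
  I1: injects 0.692 A into n3 (from n0)
  Y(C1) = 0.000+0.7381j S between n2,n0
  I2: injects 0.249 A into n3 (from n1)
  Y(C2) = 0.000+8.029j S between n2,n0
  Y(R2) = 0.001161+0.000j S between n3,n0
  Y(C3) = 0.000+4.311j S between n2,n0
  Y(R3) = 0.01059+0.000j S between n0,n2
  Y(R4) = 0.0005988+0.000j S between n3,n1
  I3: injects 0.0143 A into n3 (from n0)
  Y(R5) = 0.005988+0.000j S between n1,n2
  Y(R6) = 0.001634+0.000j S between n0,n3
  Y(R7) = 0.2833+0.000j S between n2,n3
  Y(R8) = 0.2439+0.000j S between n0,n3
  Y(R9) = 0.0002717+0.000j S between n0,n2
  V1: constraint V(n0)−V(n2) = 3.75
  V2: constraint V(n2)−V(n3) = 1.04
Assemble and solve the 5×5 MNA system:
  V(n1)=-10.75+0.000j  V(n2)=-3.750+0.000j  V(n3)=-4.790+0.000j
  i(V1)=-1.929-49.04j  i(V2)=-2.225+0.000j

1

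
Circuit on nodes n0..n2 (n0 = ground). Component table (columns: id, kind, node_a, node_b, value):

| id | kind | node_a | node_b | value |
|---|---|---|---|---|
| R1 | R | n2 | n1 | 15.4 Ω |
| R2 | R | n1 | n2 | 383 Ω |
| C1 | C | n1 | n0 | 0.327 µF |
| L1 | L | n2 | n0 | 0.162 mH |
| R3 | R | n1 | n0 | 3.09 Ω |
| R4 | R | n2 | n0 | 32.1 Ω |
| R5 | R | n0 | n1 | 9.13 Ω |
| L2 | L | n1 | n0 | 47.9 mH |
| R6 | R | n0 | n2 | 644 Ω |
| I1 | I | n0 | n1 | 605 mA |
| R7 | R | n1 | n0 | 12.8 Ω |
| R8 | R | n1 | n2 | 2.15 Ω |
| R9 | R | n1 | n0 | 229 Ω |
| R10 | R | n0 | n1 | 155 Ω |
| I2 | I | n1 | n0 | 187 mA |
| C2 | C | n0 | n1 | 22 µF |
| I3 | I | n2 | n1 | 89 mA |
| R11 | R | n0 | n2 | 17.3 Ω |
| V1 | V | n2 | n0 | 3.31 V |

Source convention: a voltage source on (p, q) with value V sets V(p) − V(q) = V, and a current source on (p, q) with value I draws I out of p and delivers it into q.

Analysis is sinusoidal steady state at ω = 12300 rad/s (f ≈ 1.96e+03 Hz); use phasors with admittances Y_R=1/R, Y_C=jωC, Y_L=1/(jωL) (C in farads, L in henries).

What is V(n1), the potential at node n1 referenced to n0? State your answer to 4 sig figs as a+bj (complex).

MNA unknowns: 2 node voltages V₁..V_2 plus 1 source current (V1)
R1: Y=0.06494+0.000j on G[2,1]
R2: Y=0.002611+0.000j on G[1,2]
C1: Y=0.000+0.004022j on G[1,0]
L1: Y=0.000-0.5019j on G[2,0]
R3: Y=0.3236+0.000j on G[1,0]
R4: Y=0.03115+0.000j on G[2,0]
R5: Y=0.1095+0.000j on G[0,1]
L2: Y=0.000-0.001697j on G[1,0]
R6: Y=0.001553+0.000j on G[0,2]
I1: z[0]−=0.605, z[1]+=0.605
R7: Y=0.07812+0.000j on G[1,0]
R8: Y=0.4651+0.000j on G[1,2]
R9: Y=0.004367+0.000j on G[1,0]
R10: Y=0.006452+0.000j on G[0,1]
I2: z[1]−=0.187, z[0]+=0.187
C2: Y=0.000+0.2706j on G[0,1]
I3: z[2]−=0.089, z[1]+=0.089
R11: Y=0.05780+0.000j on G[0,2]
V1: row V2−V0=3.31, i_V1 at 2,0
solve → V1=2.017-0.5220j, V2=3.310+0.000j
aux → i_V1=-1.077+1.383j

2.017-0.5220j V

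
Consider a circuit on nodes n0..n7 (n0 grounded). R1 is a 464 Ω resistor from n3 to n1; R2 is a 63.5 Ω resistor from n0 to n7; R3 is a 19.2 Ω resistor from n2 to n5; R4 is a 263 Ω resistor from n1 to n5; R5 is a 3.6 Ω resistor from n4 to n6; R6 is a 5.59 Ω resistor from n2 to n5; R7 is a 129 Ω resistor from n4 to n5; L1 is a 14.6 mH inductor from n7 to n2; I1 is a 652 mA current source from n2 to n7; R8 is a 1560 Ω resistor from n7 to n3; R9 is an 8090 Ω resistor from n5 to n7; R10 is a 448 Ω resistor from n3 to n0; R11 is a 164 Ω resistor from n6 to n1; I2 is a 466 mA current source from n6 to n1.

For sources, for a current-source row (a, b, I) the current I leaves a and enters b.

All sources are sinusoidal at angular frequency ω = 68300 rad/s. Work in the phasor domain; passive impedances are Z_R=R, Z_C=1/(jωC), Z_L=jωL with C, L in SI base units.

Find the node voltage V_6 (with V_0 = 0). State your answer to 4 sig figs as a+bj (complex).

Element admittances at ω=68300 rad/s:
  Y(R1) = 0.002155+0.000j S between n3,n1
  Y(R2) = 0.01575+0.000j S between n0,n7
  Y(R3) = 0.05208+0.000j S between n2,n5
  Y(R4) = 0.003802+0.000j S between n1,n5
  Y(R5) = 0.2778+0.000j S between n4,n6
  Y(R6) = 0.1789+0.000j S between n2,n5
  Y(R7) = 0.007752+0.000j S between n4,n5
  Y(L1) = 0.000-0.001003j S between n7,n2
  I1: injects 0.652 A into n7 (from n2)
  Y(R8) = 0.0006410+0.000j S between n7,n3
  Y(R9) = 0.0001236+0.000j S between n5,n7
  Y(R10) = 0.002232+0.000j S between n3,n0
  Y(R11) = 0.006098+0.000j S between n6,n1
  I2: injects 0.466 A into n1 (from n6)
Assemble and solve the 7×7 MNA system:
  V(n1)=-245.8-244.0j  V(n2)=-326.0-287.9j  V(n3)=-103.5-102.7j  V(n4)=-323.5-268.0j  V(n5)=-324.5-286.4j  V(n6)=-323.5-267.4j  V(n7)=14.67+14.56j

-323.5-267.4j V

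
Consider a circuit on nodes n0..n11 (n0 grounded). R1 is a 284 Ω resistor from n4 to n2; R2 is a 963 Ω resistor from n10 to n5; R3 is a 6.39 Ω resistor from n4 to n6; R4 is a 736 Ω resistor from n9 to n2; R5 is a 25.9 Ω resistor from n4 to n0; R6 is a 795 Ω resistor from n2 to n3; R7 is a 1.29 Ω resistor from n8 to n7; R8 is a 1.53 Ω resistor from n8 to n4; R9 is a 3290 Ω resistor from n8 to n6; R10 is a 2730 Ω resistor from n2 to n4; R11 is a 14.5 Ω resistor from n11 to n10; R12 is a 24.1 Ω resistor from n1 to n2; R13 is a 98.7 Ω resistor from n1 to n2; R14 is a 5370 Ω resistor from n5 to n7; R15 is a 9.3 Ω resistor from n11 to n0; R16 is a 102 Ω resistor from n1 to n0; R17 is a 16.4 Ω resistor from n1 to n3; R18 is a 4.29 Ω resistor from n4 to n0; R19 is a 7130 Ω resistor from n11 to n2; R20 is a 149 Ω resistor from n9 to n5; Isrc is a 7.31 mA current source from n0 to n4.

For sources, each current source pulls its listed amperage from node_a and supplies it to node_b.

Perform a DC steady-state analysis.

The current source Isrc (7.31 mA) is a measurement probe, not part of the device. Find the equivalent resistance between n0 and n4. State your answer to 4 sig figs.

R_eq = 3.642 Ω

Apply KCL at each of the 11 non-ground nodes and solve the resulting linear system.
Node n1: branches {R12, R13, R16, R17} → V_1 = 0.006938
Node n2: branches {R1, R4, R6, R10, R12, R13, R19} → V_2 = 0.008224
Node n3: branches {R6, R17} → V_3 = 0.006964
Node n4: branches {R1, R3, R5, R8, R10, R18, Isrc} → V_4 = 0.02663
Node n5: branches {R2, R14, R20} → V_5 = 0.006121
Node n6: branches {R3, R9} → V_6 = 0.02663
Node n7: branches {R7, R14} → V_7 = 0.02662
Node n8: branches {R7, R8, R9} → V_8 = 0.02662
Node n9: branches {R4, R20} → V_9 = 0.006476
Node n10: branches {R2, R11} → V_10 = 0.0001580
Node n11: branches {R11, R15, R19} → V_11 = 6.823e-05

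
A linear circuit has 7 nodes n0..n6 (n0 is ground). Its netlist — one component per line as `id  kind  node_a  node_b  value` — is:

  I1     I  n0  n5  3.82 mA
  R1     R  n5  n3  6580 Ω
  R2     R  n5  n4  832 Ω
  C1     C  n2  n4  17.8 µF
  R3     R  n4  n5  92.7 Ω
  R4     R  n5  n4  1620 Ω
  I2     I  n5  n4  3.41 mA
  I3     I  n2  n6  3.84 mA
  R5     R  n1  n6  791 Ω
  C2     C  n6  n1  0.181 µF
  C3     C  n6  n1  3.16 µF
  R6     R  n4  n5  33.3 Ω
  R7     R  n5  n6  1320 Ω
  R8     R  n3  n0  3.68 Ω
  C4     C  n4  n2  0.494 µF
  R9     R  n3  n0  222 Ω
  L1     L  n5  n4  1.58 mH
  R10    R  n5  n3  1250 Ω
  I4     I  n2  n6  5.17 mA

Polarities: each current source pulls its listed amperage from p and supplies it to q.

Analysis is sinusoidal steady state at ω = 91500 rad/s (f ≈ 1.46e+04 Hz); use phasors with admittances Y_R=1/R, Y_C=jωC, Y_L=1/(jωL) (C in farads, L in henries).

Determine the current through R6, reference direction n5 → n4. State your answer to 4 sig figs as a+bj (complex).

Apply KCL at each of the 6 non-ground nodes and solve the resulting linear system.
Node n1: branches {R5, C2, C3} → V_1 = 15.92+0.000j
Node n2: branches {C1, I3, C4, I4} → V_2 = 3.899-0.01538j
Node n3: branches {R1, R8, R9, R10} → V_3 = 0.01383+0.000j
Node n4: branches {R2, C1, R3, R4, I2, R6, C4, L1} → V_4 = 3.899-0.02076j
Node n5: branches {I1, R1, R2, R3, R4, I2, R6, R7, L1, R10} → V_5 = 4.027+0.000j
Node n6: branches {I3, R5, C2, C3, R7, I4} → V_6 = 15.92+0.000j

0.003843+0.0006235j A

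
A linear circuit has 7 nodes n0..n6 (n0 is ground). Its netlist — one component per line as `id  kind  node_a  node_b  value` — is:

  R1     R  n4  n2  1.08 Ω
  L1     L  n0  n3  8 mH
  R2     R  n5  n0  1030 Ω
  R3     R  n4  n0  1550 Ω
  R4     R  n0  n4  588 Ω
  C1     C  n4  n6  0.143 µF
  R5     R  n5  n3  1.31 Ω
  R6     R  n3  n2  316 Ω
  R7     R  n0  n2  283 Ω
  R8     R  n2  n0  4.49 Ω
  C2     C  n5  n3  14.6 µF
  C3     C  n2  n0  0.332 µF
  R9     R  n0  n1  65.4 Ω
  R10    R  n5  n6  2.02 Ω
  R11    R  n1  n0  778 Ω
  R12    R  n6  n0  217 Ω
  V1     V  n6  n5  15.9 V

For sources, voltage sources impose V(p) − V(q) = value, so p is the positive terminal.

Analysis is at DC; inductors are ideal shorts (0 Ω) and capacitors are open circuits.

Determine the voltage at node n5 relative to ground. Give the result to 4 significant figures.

Element admittances at DC:
  Y(R1) = 0.9259 S between n4,n2
  L1: short n0↔n3 (DC inductor)
  Y(R2) = 0.0009709 S between n5,n0
  Y(R3) = 0.0006452 S between n4,n0
  Y(R4) = 0.001701 S between n0,n4
  Y(C1) = 0.000 S between n4,n6
  Y(R5) = 0.7634 S between n5,n3
  Y(R6) = 0.003165 S between n3,n2
  Y(R7) = 0.003534 S between n0,n2
  Y(R8) = 0.2227 S between n2,n0
  Y(C2) = 0.000 S between n5,n3
  Y(C3) = 0.000 S between n2,n0
  Y(R9) = 0.01529 S between n0,n1
  Y(R10) = 0.4950 S between n5,n6
  Y(R11) = 0.001285 S between n1,n0
  Y(R12) = 0.004608 S between n6,n0
  V1: constraint V(n6)−V(n5) = 15.9
Assemble and solve the 8×8 MNA system:
  V(n1)=0.000  V(n2)=0.000  V(n3)=0.000  V(n4)=0.000  V(n5)=-0.09529  V(n6)=15.80
  i(L1)=0.07274  i(V1)=-7.944

-0.09529 V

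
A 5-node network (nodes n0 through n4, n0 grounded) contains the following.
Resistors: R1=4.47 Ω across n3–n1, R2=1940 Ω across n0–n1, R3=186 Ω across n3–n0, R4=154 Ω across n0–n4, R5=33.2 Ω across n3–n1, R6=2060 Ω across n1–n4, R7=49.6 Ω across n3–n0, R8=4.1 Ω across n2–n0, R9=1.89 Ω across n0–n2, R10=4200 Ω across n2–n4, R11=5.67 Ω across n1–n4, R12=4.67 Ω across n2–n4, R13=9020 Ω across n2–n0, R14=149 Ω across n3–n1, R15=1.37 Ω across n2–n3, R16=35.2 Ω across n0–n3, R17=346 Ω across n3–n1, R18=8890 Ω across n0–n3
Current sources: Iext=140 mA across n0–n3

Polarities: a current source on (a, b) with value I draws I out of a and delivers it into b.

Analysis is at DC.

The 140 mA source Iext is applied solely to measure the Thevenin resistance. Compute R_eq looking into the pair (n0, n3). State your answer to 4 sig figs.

MNA unknowns: 4 node voltages V₁..V_4
R1: Y=0.2237 on G[3,1]
R2: Y=0.0005155 on G[0,1]
R3: Y=0.005376 on G[3,0]
R4: Y=0.006494 on G[0,4]
R5: Y=0.03012 on G[3,1]
R6: Y=0.0004854 on G[1,4]
R7: Y=0.02016 on G[3,0]
R8: Y=0.2439 on G[2,0]
R9: Y=0.5291 on G[0,2]
R10: Y=0.0002381 on G[2,4]
R11: Y=0.1764 on G[1,4]
R12: Y=0.2141 on G[2,4]
R13: Y=0.0001109 on G[2,0]
R14: Y=0.006711 on G[3,1]
R15: Y=0.7299 on G[2,3]
R16: Y=0.02841 on G[0,3]
R17: Y=0.002890 on G[3,1]
R18: Y=0.0001125 on G[0,3]
Iext: z[0]−=0.14, z[3]+=0.14
solve → V1=0.2674, V2=0.1575, V3=0.3107, V4=0.2038

R_eq = 2.219 Ω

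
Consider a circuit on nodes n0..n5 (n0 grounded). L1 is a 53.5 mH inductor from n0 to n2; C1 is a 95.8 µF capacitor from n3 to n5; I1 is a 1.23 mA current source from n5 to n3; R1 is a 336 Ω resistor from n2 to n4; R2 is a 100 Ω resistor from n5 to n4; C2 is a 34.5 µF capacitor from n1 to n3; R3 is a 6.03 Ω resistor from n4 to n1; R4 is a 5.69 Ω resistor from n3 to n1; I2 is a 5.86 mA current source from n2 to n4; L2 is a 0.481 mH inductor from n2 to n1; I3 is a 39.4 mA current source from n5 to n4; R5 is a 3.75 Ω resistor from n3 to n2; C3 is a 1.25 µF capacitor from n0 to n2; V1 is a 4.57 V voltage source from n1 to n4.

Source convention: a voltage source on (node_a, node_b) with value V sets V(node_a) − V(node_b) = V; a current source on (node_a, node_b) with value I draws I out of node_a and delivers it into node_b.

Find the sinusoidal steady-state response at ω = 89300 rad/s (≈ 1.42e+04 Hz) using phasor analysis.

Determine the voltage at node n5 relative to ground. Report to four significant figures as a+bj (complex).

MNA unknowns: 5 node voltages V₁..V_5 plus 1 source current (V1)
L1: Y=0.000-0.0002093j on G[0,2]
C1: Y=0.000+8.555j on G[3,5]
I1: z[5]−=0.00123, z[3]+=0.00123
R1: Y=0.002976+0.000j on G[2,4]
R2: Y=0.01000+0.000j on G[5,4]
C2: Y=0.000+3.081j on G[1,3]
R3: Y=0.1658+0.000j on G[4,1]
R4: Y=0.1757+0.000j on G[3,1]
I2: z[2]−=0.00586, z[4]+=0.00586
L2: Y=0.000-0.02328j on G[2,1]
I3: z[5]−=0.0394, z[4]+=0.0394
R5: Y=0.2667+0.000j on G[3,2]
C3: Y=0.000+0.1116j on G[0,2]
V1: row V1−V4=4.57, i_V1 at 1,4
solve → V1=0.07715-0.02687j, V2=0.000+0.000j, V3=0.07446+0.007035j, V4=-4.493-0.02687j, V5=0.07441+0.01712j
aux → i_V1=-0.8622-0.0005199j

0.07441+0.01712j V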